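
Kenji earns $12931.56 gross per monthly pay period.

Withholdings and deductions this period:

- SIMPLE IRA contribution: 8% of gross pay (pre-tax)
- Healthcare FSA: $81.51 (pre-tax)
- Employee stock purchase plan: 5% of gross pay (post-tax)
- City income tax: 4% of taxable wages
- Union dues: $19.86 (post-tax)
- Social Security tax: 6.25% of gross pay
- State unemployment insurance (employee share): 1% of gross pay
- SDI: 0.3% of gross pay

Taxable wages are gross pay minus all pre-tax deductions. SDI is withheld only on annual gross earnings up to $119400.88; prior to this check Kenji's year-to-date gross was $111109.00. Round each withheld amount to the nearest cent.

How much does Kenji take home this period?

$9714.05

Healthcare FSA: $81.51
SIMPLE IRA contribution: $12931.56 × 0.08 = $1034.52
Pre-tax total = $81.51 + $1034.52 = $1116.03
Taxable wages = $12931.56 − $1116.03 = $11815.53
City income tax: $11815.53 × 0.04 = $472.62
SDI: only $119400.88 − $111109.00 = $8291.88 of this check is subject → $8291.88 × 0.003 = $24.88
State unemployment insurance (employee share): $12931.56 × 0.01 = $129.32
Social Security tax: $12931.56 × 0.0625 = $808.22
Union dues: $19.86
Employee stock purchase plan: $12931.56 × 0.05 = $646.58
Total deductions = $81.51 + $1034.52 + $472.62 + $24.88 + $129.32 + $808.22 + $19.86 + $646.58 = $3217.51
Net pay = $12931.56 − $3217.51 = $9714.05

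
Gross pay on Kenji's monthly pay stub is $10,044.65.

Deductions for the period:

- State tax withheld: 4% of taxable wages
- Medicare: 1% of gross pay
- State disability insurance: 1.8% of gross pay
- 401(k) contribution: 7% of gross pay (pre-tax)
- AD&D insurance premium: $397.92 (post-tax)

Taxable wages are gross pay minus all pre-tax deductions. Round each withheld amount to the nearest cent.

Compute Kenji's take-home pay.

$8,288.69

401(k) contribution: $10,044.65 × 0.07 = $703.13
Taxable wages = $10,044.65 − $703.13 = $9,341.52
State tax withheld: $9,341.52 × 0.04 = $373.66
State disability insurance: $10,044.65 × 0.018 = $180.80
Medicare: $10,044.65 × 0.01 = $100.45
AD&D insurance premium: $397.92
Total deductions = $703.13 + $373.66 + $180.80 + $100.45 + $397.92 = $1,755.96
Net pay = $10,044.65 − $1,755.96 = $8,288.69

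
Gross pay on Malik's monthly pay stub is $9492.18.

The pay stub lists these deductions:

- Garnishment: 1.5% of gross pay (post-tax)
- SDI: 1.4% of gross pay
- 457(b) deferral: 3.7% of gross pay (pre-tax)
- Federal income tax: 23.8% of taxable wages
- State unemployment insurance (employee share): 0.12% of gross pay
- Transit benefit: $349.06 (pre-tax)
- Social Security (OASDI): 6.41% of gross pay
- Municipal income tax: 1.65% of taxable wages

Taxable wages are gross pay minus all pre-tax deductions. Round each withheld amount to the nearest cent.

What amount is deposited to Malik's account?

$5659.26

Transit benefit: $349.06
457(b) deferral: $9492.18 × 0.037 = $351.21
Pre-tax total = $349.06 + $351.21 = $700.27
Taxable wages = $9492.18 − $700.27 = $8791.91
Federal income tax: $8791.91 × 0.238 = $2092.47
Municipal income tax: $8791.91 × 0.0165 = $145.07
Social Security (OASDI): $9492.18 × 0.0641 = $608.45
State unemployment insurance (employee share): $9492.18 × 0.0012 = $11.39
SDI: $9492.18 × 0.014 = $132.89
Garnishment: $9492.18 × 0.015 = $142.38
Total deductions = $349.06 + $351.21 + $2092.47 + $145.07 + $608.45 + $11.39 + $132.89 + $142.38 = $3832.92
Net pay = $9492.18 − $3832.92 = $5659.26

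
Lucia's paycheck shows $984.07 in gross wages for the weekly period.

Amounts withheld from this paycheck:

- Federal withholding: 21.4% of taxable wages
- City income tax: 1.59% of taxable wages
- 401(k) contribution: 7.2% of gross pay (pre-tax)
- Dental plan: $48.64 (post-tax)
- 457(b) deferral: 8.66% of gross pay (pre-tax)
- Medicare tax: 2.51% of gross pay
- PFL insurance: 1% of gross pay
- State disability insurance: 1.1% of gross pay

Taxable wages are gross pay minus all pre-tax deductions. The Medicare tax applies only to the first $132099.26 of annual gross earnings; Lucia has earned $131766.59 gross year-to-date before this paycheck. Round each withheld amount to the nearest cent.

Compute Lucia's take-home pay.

$559.99

457(b) deferral: $984.07 × 0.0866 = $85.22
401(k) contribution: $984.07 × 0.072 = $70.85
Pre-tax total = $85.22 + $70.85 = $156.07
Taxable wages = $984.07 − $156.07 = $828.00
City income tax: $828.00 × 0.0159 = $13.17
Federal withholding: $828.00 × 0.214 = $177.19
PFL insurance: $984.07 × 0.01 = $9.84
State disability insurance: $984.07 × 0.011 = $10.82
Medicare tax: only $132099.26 − $131766.59 = $332.67 of this check is subject → $332.67 × 0.0251 = $8.35
Dental plan: $48.64
Total deductions = $85.22 + $70.85 + $13.17 + $177.19 + $9.84 + $10.82 + $8.35 + $48.64 = $424.08
Net pay = $984.07 − $424.08 = $559.99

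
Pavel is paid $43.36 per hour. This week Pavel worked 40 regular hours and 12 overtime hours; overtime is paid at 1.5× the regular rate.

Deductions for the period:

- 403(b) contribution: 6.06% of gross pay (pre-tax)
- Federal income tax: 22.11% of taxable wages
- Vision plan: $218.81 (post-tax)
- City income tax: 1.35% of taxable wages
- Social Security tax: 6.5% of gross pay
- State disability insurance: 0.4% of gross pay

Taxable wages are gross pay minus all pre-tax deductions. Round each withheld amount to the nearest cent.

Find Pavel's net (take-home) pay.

$1,415.91

Regular pay: 40 × $43.36 = $1,734.40
Overtime pay: 12 × $43.36 × 1.5 = $780.48
Gross pay = $1,734.40 + $780.48 = $2,514.88
403(b) contribution: $2,514.88 × 0.0606 = $152.40
Taxable wages = $2,514.88 − $152.40 = $2,362.48
Federal income tax: $2,362.48 × 0.2211 = $522.34
City income tax: $2,362.48 × 0.0135 = $31.89
Social Security tax: $2,514.88 × 0.065 = $163.47
State disability insurance: $2,514.88 × 0.004 = $10.06
Vision plan: $218.81
Total deductions = $152.40 + $522.34 + $31.89 + $163.47 + $10.06 + $218.81 = $1,098.97
Net pay = $2,514.88 − $1,098.97 = $1,415.91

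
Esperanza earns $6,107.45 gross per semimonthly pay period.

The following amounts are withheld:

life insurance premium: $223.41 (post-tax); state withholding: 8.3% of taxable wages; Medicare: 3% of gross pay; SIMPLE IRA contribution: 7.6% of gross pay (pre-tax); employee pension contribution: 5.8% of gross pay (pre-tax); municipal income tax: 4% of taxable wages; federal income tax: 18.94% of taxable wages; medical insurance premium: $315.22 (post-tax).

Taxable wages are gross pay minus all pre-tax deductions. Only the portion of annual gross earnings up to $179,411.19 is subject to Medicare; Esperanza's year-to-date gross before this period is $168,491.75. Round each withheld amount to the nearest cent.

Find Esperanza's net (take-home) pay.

SIMPLE IRA contribution: $6,107.45 × 0.076 = $464.17
Employee pension contribution: $6,107.45 × 0.058 = $354.23
Pre-tax total = $464.17 + $354.23 = $818.40
Taxable wages = $6,107.45 − $818.40 = $5,289.05
State withholding: $5,289.05 × 0.083 = $438.99
Municipal income tax: $5,289.05 × 0.04 = $211.56
Federal income tax: $5,289.05 × 0.1894 = $1,001.75
Medicare: cap not yet reached, full $6,107.45 is subject → $6,107.45 × 0.03 = $183.22
Medical insurance premium: $315.22
Life insurance premium: $223.41
Total deductions = $464.17 + $354.23 + $438.99 + $211.56 + $1,001.75 + $183.22 + $315.22 + $223.41 = $3,192.55
Net pay = $6,107.45 − $3,192.55 = $2,914.90

$2,914.90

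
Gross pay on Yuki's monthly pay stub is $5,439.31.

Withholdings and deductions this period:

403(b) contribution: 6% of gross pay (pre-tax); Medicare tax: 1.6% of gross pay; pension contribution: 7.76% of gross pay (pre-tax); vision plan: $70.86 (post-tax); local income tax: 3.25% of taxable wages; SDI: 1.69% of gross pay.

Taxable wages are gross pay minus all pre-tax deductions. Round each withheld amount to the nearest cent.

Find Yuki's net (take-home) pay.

403(b) contribution: $5,439.31 × 0.06 = $326.36
Pension contribution: $5,439.31 × 0.0776 = $422.09
Pre-tax total = $326.36 + $422.09 = $748.45
Taxable wages = $5,439.31 − $748.45 = $4,690.86
Local income tax: $4,690.86 × 0.0325 = $152.45
Medicare tax: $5,439.31 × 0.016 = $87.03
SDI: $5,439.31 × 0.0169 = $91.92
Vision plan: $70.86
Total deductions = $326.36 + $422.09 + $152.45 + $87.03 + $91.92 + $70.86 = $1,150.71
Net pay = $5,439.31 − $1,150.71 = $4,288.60

$4,288.60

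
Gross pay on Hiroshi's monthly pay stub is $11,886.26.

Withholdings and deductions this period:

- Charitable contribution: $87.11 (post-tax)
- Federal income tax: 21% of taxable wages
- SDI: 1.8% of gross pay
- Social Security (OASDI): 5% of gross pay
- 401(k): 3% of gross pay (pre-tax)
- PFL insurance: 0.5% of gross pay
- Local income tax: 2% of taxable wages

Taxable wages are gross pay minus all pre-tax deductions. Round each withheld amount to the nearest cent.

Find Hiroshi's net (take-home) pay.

$7,923.05

401(k): $11,886.26 × 0.03 = $356.59
Taxable wages = $11,886.26 − $356.59 = $11,529.67
Local income tax: $11,529.67 × 0.02 = $230.59
Federal income tax: $11,529.67 × 0.21 = $2,421.23
PFL insurance: $11,886.26 × 0.005 = $59.43
SDI: $11,886.26 × 0.018 = $213.95
Social Security (OASDI): $11,886.26 × 0.05 = $594.31
Charitable contribution: $87.11
Total deductions = $356.59 + $230.59 + $2,421.23 + $59.43 + $213.95 + $594.31 + $87.11 = $3,963.21
Net pay = $11,886.26 − $3,963.21 = $7,923.05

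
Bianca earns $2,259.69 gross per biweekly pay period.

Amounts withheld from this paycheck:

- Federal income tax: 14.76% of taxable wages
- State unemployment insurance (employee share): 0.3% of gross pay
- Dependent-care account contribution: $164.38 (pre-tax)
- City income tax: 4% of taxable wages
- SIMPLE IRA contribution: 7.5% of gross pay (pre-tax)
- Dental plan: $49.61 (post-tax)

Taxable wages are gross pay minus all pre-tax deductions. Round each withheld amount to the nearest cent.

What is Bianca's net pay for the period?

SIMPLE IRA contribution: $2,259.69 × 0.075 = $169.48
Dependent-care account contribution: $164.38
Pre-tax total = $169.48 + $164.38 = $333.86
Taxable wages = $2,259.69 − $333.86 = $1,925.83
Federal income tax: $1,925.83 × 0.1476 = $284.25
City income tax: $1,925.83 × 0.04 = $77.03
State unemployment insurance (employee share): $2,259.69 × 0.003 = $6.78
Dental plan: $49.61
Total deductions = $169.48 + $164.38 + $284.25 + $77.03 + $6.78 + $49.61 = $751.53
Net pay = $2,259.69 − $751.53 = $1,508.16

$1,508.16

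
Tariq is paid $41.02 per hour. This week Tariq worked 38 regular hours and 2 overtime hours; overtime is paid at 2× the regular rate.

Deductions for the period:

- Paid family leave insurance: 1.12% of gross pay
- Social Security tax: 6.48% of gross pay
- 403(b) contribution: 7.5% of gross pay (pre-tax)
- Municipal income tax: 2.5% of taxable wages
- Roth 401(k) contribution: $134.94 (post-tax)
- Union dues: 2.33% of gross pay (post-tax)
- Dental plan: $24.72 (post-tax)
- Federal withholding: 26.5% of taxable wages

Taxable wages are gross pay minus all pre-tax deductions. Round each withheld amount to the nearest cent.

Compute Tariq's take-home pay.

$800.74

Regular pay: 38 × $41.02 = $1,558.76
Overtime pay: 2 × $41.02 × 2 = $164.08
Gross pay = $1,558.76 + $164.08 = $1,722.84
403(b) contribution: $1,722.84 × 0.075 = $129.21
Taxable wages = $1,722.84 − $129.21 = $1,593.63
Municipal income tax: $1,593.63 × 0.025 = $39.84
Federal withholding: $1,593.63 × 0.265 = $422.31
Social Security tax: $1,722.84 × 0.0648 = $111.64
Paid family leave insurance: $1,722.84 × 0.0112 = $19.30
Roth 401(k) contribution: $134.94
Union dues: $1,722.84 × 0.0233 = $40.14
Dental plan: $24.72
Total deductions = $129.21 + $39.84 + $422.31 + $111.64 + $19.30 + $134.94 + $40.14 + $24.72 = $922.10
Net pay = $1,722.84 − $922.10 = $800.74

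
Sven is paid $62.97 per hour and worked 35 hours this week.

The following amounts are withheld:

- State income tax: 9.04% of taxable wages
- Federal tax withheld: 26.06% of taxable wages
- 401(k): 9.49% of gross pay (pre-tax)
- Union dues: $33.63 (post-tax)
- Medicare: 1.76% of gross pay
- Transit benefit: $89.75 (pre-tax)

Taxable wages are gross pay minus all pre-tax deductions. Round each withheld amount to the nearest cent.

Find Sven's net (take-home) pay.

Gross pay: 35 × $62.97 = $2,203.95
401(k): $2,203.95 × 0.0949 = $209.15
Transit benefit: $89.75
Pre-tax total = $209.15 + $89.75 = $298.90
Taxable wages = $2,203.95 − $298.90 = $1,905.05
Federal tax withheld: $1,905.05 × 0.2606 = $496.46
State income tax: $1,905.05 × 0.0904 = $172.22
Medicare: $2,203.95 × 0.0176 = $38.79
Union dues: $33.63
Total deductions = $209.15 + $89.75 + $496.46 + $172.22 + $38.79 + $33.63 = $1,040.00
Net pay = $2,203.95 − $1,040.00 = $1,163.95

$1,163.95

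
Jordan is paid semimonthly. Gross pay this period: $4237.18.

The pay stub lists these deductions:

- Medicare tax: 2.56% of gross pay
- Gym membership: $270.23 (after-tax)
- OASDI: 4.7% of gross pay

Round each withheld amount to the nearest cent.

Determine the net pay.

Medicare tax: $4237.18 × 0.0256 = $108.47
OASDI: $4237.18 × 0.047 = $199.15
Gym membership: $270.23
Total deductions = $108.47 + $199.15 + $270.23 = $577.85
Net pay = $4237.18 − $577.85 = $3659.33

$3659.33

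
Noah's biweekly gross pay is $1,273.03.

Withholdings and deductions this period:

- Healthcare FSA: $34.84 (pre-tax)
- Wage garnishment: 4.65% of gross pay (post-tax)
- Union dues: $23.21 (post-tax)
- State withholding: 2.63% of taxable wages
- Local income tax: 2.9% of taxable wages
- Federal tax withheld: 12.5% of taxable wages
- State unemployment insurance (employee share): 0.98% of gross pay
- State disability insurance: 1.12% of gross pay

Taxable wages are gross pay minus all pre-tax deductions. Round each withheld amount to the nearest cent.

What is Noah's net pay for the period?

$905.80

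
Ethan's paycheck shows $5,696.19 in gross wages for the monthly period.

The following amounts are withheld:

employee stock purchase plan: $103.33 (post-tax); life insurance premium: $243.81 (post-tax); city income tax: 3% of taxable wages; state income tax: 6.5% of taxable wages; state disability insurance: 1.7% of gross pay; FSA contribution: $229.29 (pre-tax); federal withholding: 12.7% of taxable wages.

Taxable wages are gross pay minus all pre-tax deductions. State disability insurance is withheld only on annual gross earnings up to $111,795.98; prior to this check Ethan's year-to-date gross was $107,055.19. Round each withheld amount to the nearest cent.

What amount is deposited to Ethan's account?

$3,825.51

FSA contribution: $229.29
Taxable wages = $5,696.19 − $229.29 = $5,466.90
City income tax: $5,466.90 × 0.03 = $164.01
State income tax: $5,466.90 × 0.065 = $355.35
Federal withholding: $5,466.90 × 0.127 = $694.30
State disability insurance: only $111,795.98 − $107,055.19 = $4,740.79 of this check is subject → $4,740.79 × 0.017 = $80.59
Life insurance premium: $243.81
Employee stock purchase plan: $103.33
Total deductions = $229.29 + $164.01 + $355.35 + $694.30 + $80.59 + $243.81 + $103.33 = $1,870.68
Net pay = $5,696.19 − $1,870.68 = $3,825.51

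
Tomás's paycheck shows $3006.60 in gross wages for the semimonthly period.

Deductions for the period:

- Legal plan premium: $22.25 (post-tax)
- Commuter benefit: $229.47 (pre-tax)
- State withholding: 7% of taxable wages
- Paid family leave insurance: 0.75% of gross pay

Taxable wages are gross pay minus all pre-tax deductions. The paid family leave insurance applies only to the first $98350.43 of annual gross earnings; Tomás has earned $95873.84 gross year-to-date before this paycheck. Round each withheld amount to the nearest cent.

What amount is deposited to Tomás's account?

$2541.91

Commuter benefit: $229.47
Taxable wages = $3006.60 − $229.47 = $2777.13
State withholding: $2777.13 × 0.07 = $194.40
Paid family leave insurance: only $98350.43 − $95873.84 = $2476.59 of this check is subject → $2476.59 × 0.0075 = $18.57
Legal plan premium: $22.25
Total deductions = $229.47 + $194.40 + $18.57 + $22.25 = $464.69
Net pay = $3006.60 − $464.69 = $2541.91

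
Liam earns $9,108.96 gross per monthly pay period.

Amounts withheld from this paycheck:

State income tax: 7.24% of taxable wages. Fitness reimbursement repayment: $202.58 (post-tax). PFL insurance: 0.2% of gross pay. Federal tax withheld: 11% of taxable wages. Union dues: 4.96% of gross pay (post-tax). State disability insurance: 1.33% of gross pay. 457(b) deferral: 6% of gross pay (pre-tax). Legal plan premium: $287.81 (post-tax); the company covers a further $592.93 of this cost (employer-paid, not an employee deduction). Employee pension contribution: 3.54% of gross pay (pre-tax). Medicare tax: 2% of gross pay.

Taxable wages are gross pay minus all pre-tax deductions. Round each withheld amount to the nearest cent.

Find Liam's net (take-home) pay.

$5,473.25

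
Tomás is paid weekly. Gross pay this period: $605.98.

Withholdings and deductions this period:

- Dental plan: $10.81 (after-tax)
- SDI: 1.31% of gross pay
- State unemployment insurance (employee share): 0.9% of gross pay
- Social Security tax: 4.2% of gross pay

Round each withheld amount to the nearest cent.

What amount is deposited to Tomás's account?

Social Security tax: $605.98 × 0.042 = $25.45
State unemployment insurance (employee share): $605.98 × 0.009 = $5.45
SDI: $605.98 × 0.0131 = $7.94
Dental plan: $10.81
Total deductions = $25.45 + $5.45 + $7.94 + $10.81 = $49.65
Net pay = $605.98 − $49.65 = $556.33

$556.33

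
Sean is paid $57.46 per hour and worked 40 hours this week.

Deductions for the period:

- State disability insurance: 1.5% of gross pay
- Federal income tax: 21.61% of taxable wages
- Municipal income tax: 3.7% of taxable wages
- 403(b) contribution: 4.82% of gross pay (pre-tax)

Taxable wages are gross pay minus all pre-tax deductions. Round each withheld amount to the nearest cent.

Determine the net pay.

Gross pay: 40 × $57.46 = $2,298.40
403(b) contribution: $2,298.40 × 0.0482 = $110.78
Taxable wages = $2,298.40 − $110.78 = $2,187.62
Federal income tax: $2,187.62 × 0.2161 = $472.74
Municipal income tax: $2,187.62 × 0.037 = $80.94
State disability insurance: $2,298.40 × 0.015 = $34.48
Total deductions = $110.78 + $472.74 + $80.94 + $34.48 = $698.94
Net pay = $2,298.40 − $698.94 = $1,599.46

$1,599.46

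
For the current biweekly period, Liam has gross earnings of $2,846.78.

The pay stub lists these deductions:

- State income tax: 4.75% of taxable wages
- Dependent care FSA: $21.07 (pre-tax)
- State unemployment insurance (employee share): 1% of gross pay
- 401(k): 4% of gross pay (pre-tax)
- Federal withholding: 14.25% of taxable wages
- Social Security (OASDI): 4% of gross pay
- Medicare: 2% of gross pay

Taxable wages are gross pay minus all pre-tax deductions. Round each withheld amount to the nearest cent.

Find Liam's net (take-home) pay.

Dependent care FSA: $21.07
401(k): $2,846.78 × 0.04 = $113.87
Pre-tax total = $21.07 + $113.87 = $134.94
Taxable wages = $2,846.78 − $134.94 = $2,711.84
Federal withholding: $2,711.84 × 0.1425 = $386.44
State income tax: $2,711.84 × 0.0475 = $128.81
Medicare: $2,846.78 × 0.02 = $56.94
State unemployment insurance (employee share): $2,846.78 × 0.01 = $28.47
Social Security (OASDI): $2,846.78 × 0.04 = $113.87
Total deductions = $21.07 + $113.87 + $386.44 + $128.81 + $56.94 + $28.47 + $113.87 = $849.47
Net pay = $2,846.78 − $849.47 = $1,997.31

$1,997.31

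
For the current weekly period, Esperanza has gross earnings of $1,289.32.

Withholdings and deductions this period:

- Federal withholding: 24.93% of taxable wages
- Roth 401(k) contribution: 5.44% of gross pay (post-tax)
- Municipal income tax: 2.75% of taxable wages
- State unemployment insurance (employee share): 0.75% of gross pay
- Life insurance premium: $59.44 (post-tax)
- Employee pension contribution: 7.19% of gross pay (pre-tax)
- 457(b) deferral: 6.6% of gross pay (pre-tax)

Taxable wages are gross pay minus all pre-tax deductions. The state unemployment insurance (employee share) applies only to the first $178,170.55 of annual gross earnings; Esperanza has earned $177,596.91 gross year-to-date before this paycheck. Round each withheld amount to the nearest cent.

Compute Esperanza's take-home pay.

$669.97

457(b) deferral: $1,289.32 × 0.066 = $85.10
Employee pension contribution: $1,289.32 × 0.0719 = $92.70
Pre-tax total = $85.10 + $92.70 = $177.80
Taxable wages = $1,289.32 − $177.80 = $1,111.52
Federal withholding: $1,111.52 × 0.2493 = $277.10
Municipal income tax: $1,111.52 × 0.0275 = $30.57
State unemployment insurance (employee share): only $178,170.55 − $177,596.91 = $573.64 of this check is subject → $573.64 × 0.0075 = $4.30
Roth 401(k) contribution: $1,289.32 × 0.0544 = $70.14
Life insurance premium: $59.44
Total deductions = $85.10 + $92.70 + $277.10 + $30.57 + $4.30 + $70.14 + $59.44 = $619.35
Net pay = $1,289.32 − $619.35 = $669.97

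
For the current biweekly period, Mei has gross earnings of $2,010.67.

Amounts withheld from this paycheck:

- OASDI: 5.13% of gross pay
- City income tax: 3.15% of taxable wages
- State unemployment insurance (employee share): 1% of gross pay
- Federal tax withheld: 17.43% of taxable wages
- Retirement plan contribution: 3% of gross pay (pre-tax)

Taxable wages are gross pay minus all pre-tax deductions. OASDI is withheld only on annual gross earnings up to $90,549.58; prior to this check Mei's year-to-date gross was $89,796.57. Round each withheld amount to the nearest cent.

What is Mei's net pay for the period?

Retirement plan contribution: $2,010.67 × 0.03 = $60.32
Taxable wages = $2,010.67 − $60.32 = $1,950.35
City income tax: $1,950.35 × 0.0315 = $61.44
Federal tax withheld: $1,950.35 × 0.1743 = $339.95
OASDI: only $90,549.58 − $89,796.57 = $753.01 of this check is subject → $753.01 × 0.0513 = $38.63
State unemployment insurance (employee share): $2,010.67 × 0.01 = $20.11
Total deductions = $60.32 + $61.44 + $339.95 + $38.63 + $20.11 = $520.45
Net pay = $2,010.67 − $520.45 = $1,490.22

$1,490.22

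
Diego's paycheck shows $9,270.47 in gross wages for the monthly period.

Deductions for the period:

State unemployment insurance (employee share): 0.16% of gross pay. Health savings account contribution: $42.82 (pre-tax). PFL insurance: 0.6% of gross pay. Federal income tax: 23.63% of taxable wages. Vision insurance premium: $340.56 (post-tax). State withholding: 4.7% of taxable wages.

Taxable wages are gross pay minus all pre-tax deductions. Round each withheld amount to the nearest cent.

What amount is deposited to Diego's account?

$6,202.45

Health savings account contribution: $42.82
Taxable wages = $9,270.47 − $42.82 = $9,227.65
State withholding: $9,227.65 × 0.047 = $433.70
Federal income tax: $9,227.65 × 0.2363 = $2,180.49
State unemployment insurance (employee share): $9,270.47 × 0.0016 = $14.83
PFL insurance: $9,270.47 × 0.006 = $55.62
Vision insurance premium: $340.56
Total deductions = $42.82 + $433.70 + $2,180.49 + $14.83 + $55.62 + $340.56 = $3,068.02
Net pay = $9,270.47 − $3,068.02 = $6,202.45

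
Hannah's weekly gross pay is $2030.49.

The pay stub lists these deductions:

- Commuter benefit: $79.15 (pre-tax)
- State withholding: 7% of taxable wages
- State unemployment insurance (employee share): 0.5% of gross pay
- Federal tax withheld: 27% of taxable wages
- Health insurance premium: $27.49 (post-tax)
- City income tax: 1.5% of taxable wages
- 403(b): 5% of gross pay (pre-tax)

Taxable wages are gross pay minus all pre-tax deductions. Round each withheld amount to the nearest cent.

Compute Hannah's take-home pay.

$1155.49

403(b): $2030.49 × 0.05 = $101.52
Commuter benefit: $79.15
Pre-tax total = $101.52 + $79.15 = $180.67
Taxable wages = $2030.49 − $180.67 = $1849.82
City income tax: $1849.82 × 0.015 = $27.75
State withholding: $1849.82 × 0.07 = $129.49
Federal tax withheld: $1849.82 × 0.27 = $499.45
State unemployment insurance (employee share): $2030.49 × 0.005 = $10.15
Health insurance premium: $27.49
Total deductions = $101.52 + $79.15 + $27.75 + $129.49 + $499.45 + $10.15 + $27.49 = $875.00
Net pay = $2030.49 − $875.00 = $1155.49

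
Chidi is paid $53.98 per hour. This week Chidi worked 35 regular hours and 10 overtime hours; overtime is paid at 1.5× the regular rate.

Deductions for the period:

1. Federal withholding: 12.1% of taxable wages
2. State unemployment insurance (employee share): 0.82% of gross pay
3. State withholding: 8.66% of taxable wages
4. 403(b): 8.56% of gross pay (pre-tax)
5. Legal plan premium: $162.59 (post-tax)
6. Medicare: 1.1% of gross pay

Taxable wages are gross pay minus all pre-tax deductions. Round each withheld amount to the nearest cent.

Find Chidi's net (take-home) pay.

Regular pay: 35 × $53.98 = $1889.30
Overtime pay: 10 × $53.98 × 1.5 = $809.70
Gross pay = $1889.30 + $809.70 = $2699.00
403(b): $2699.00 × 0.0856 = $231.03
Taxable wages = $2699.00 − $231.03 = $2467.97
State withholding: $2467.97 × 0.0866 = $213.73
Federal withholding: $2467.97 × 0.121 = $298.62
State unemployment insurance (employee share): $2699.00 × 0.0082 = $22.13
Medicare: $2699.00 × 0.011 = $29.69
Legal plan premium: $162.59
Total deductions = $231.03 + $213.73 + $298.62 + $22.13 + $29.69 + $162.59 = $957.79
Net pay = $2699.00 − $957.79 = $1741.21

$1741.21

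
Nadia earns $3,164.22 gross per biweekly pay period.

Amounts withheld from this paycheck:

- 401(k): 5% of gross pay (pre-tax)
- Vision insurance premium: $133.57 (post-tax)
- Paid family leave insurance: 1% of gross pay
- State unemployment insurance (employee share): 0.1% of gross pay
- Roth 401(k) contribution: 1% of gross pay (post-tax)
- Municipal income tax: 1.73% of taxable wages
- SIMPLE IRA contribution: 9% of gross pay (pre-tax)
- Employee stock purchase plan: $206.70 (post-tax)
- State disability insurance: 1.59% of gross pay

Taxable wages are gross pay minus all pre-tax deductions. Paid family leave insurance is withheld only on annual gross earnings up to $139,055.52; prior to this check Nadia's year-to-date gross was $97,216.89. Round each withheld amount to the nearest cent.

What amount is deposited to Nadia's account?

$2,217.13

401(k): $3,164.22 × 0.05 = $158.21
SIMPLE IRA contribution: $3,164.22 × 0.09 = $284.78
Pre-tax total = $158.21 + $284.78 = $442.99
Taxable wages = $3,164.22 − $442.99 = $2,721.23
Municipal income tax: $2,721.23 × 0.0173 = $47.08
State unemployment insurance (employee share): $3,164.22 × 0.001 = $3.16
State disability insurance: $3,164.22 × 0.0159 = $50.31
Paid family leave insurance: cap not yet reached, full $3,164.22 is subject → $3,164.22 × 0.01 = $31.64
Roth 401(k) contribution: $3,164.22 × 0.01 = $31.64
Employee stock purchase plan: $206.70
Vision insurance premium: $133.57
Total deductions = $158.21 + $284.78 + $47.08 + $3.16 + $50.31 + $31.64 + $31.64 + $206.70 + $133.57 = $947.09
Net pay = $3,164.22 − $947.09 = $2,217.13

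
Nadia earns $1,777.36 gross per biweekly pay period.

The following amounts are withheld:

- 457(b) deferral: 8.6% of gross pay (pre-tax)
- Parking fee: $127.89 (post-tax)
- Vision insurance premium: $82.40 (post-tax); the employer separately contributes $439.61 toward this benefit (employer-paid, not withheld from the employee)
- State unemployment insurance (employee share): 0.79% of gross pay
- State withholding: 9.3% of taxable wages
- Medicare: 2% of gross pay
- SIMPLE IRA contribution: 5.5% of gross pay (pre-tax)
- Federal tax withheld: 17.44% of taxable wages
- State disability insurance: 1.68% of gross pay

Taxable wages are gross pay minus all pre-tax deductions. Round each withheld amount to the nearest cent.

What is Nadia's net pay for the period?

457(b) deferral: $1,777.36 × 0.086 = $152.85
SIMPLE IRA contribution: $1,777.36 × 0.055 = $97.75
Pre-tax total = $152.85 + $97.75 = $250.60
Taxable wages = $1,777.36 − $250.60 = $1,526.76
State withholding: $1,526.76 × 0.093 = $141.99
Federal tax withheld: $1,526.76 × 0.1744 = $266.27
State unemployment insurance (employee share): $1,777.36 × 0.0079 = $14.04
State disability insurance: $1,777.36 × 0.0168 = $29.86
Medicare: $1,777.36 × 0.02 = $35.55
Vision insurance premium: $82.40
Parking fee: $127.89
(Employer's $439.61 toward vision insurance premium is not withheld from the employee.)
Total deductions = $152.85 + $97.75 + $141.99 + $266.27 + $14.04 + $29.86 + $35.55 + $82.40 + $127.89 = $948.60
Net pay = $1,777.36 − $948.60 = $828.76

$828.76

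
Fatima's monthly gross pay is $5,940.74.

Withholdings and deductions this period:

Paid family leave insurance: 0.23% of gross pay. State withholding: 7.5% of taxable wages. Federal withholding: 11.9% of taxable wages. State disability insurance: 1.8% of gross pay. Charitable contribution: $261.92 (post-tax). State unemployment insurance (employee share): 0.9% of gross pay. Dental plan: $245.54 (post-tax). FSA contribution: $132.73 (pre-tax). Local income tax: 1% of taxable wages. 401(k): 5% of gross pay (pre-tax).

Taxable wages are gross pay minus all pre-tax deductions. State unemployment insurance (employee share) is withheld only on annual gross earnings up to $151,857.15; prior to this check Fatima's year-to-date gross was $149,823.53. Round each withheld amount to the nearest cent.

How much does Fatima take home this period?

FSA contribution: $132.73
401(k): $5,940.74 × 0.05 = $297.04
Pre-tax total = $132.73 + $297.04 = $429.77
Taxable wages = $5,940.74 − $429.77 = $5,510.97
State withholding: $5,510.97 × 0.075 = $413.32
Federal withholding: $5,510.97 × 0.119 = $655.81
Local income tax: $5,510.97 × 0.01 = $55.11
Paid family leave insurance: $5,940.74 × 0.0023 = $13.66
State disability insurance: $5,940.74 × 0.018 = $106.93
State unemployment insurance (employee share): only $151,857.15 − $149,823.53 = $2,033.62 of this check is subject → $2,033.62 × 0.009 = $18.30
Charitable contribution: $261.92
Dental plan: $245.54
Total deductions = $132.73 + $297.04 + $413.32 + $655.81 + $55.11 + $13.66 + $106.93 + $18.30 + $261.92 + $245.54 = $2,200.36
Net pay = $5,940.74 − $2,200.36 = $3,740.38

$3,740.38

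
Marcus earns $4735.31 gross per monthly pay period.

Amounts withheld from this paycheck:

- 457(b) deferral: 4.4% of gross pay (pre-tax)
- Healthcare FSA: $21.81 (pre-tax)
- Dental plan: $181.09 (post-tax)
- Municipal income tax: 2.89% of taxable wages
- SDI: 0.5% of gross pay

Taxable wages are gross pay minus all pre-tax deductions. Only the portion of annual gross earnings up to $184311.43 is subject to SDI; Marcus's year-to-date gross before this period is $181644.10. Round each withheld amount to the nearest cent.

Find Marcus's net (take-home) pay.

457(b) deferral: $4735.31 × 0.044 = $208.35
Healthcare FSA: $21.81
Pre-tax total = $208.35 + $21.81 = $230.16
Taxable wages = $4735.31 − $230.16 = $4505.15
Municipal income tax: $4505.15 × 0.0289 = $130.20
SDI: only $184311.43 − $181644.10 = $2667.33 of this check is subject → $2667.33 × 0.005 = $13.34
Dental plan: $181.09
Total deductions = $208.35 + $21.81 + $130.20 + $13.34 + $181.09 = $554.79
Net pay = $4735.31 − $554.79 = $4180.52

$4180.52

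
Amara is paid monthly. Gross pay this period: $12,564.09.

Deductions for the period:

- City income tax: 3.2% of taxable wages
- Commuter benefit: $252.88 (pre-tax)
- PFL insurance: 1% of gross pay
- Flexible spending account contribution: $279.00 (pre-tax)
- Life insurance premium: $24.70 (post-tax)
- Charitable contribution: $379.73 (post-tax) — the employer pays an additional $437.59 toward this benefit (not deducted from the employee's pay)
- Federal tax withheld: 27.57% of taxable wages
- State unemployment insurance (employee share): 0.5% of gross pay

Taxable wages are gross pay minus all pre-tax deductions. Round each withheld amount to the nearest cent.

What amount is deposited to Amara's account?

$7,737.01

Commuter benefit: $252.88
Flexible spending account contribution: $279.00
Pre-tax total = $252.88 + $279.00 = $531.88
Taxable wages = $12,564.09 − $531.88 = $12,032.21
City income tax: $12,032.21 × 0.032 = $385.03
Federal tax withheld: $12,032.21 × 0.2757 = $3,317.28
PFL insurance: $12,564.09 × 0.01 = $125.64
State unemployment insurance (employee share): $12,564.09 × 0.005 = $62.82
Life insurance premium: $24.70
Charitable contribution: $379.73
(Employer's $437.59 toward charitable contribution is not withheld from the employee.)
Total deductions = $252.88 + $279.00 + $385.03 + $3,317.28 + $125.64 + $62.82 + $24.70 + $379.73 = $4,827.08
Net pay = $12,564.09 − $4,827.08 = $7,737.01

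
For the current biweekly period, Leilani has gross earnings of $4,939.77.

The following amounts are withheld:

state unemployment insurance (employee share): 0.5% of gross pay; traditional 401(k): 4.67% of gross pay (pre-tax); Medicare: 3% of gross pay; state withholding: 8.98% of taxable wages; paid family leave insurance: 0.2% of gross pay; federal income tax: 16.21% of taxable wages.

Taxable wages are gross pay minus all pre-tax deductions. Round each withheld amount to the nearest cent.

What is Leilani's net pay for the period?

$3,340.09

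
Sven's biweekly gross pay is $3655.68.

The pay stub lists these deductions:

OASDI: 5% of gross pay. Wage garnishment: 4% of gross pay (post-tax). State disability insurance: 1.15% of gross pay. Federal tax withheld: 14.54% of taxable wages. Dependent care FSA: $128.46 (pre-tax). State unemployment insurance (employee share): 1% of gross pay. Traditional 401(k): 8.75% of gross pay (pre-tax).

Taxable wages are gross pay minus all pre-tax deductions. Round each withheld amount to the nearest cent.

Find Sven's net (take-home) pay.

Traditional 401(k): $3655.68 × 0.0875 = $319.87
Dependent care FSA: $128.46
Pre-tax total = $319.87 + $128.46 = $448.33
Taxable wages = $3655.68 − $448.33 = $3207.35
Federal tax withheld: $3207.35 × 0.1454 = $466.35
State unemployment insurance (employee share): $3655.68 × 0.01 = $36.56
OASDI: $3655.68 × 0.05 = $182.78
State disability insurance: $3655.68 × 0.0115 = $42.04
Wage garnishment: $3655.68 × 0.04 = $146.23
Total deductions = $319.87 + $128.46 + $466.35 + $36.56 + $182.78 + $42.04 + $146.23 = $1322.29
Net pay = $3655.68 − $1322.29 = $2333.39

$2333.39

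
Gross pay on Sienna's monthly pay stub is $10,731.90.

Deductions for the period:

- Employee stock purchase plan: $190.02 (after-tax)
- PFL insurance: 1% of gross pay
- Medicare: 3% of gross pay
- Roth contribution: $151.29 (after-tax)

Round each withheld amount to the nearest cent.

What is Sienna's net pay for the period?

Medicare: $10,731.90 × 0.03 = $321.96
PFL insurance: $10,731.90 × 0.01 = $107.32
Roth contribution: $151.29
Employee stock purchase plan: $190.02
Total deductions = $321.96 + $107.32 + $151.29 + $190.02 = $770.59
Net pay = $10,731.90 − $770.59 = $9,961.31

$9,961.31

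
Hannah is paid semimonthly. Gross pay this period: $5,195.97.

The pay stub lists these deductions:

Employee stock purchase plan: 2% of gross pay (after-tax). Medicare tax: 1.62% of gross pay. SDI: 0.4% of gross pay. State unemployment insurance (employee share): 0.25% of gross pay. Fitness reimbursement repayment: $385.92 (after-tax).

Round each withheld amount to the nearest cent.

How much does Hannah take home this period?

State unemployment insurance (employee share): $5,195.97 × 0.0025 = $12.99
Medicare tax: $5,195.97 × 0.0162 = $84.17
SDI: $5,195.97 × 0.004 = $20.78
Employee stock purchase plan: $5,195.97 × 0.02 = $103.92
Fitness reimbursement repayment: $385.92
Total deductions = $12.99 + $84.17 + $20.78 + $103.92 + $385.92 = $607.78
Net pay = $5,195.97 − $607.78 = $4,588.19

$4,588.19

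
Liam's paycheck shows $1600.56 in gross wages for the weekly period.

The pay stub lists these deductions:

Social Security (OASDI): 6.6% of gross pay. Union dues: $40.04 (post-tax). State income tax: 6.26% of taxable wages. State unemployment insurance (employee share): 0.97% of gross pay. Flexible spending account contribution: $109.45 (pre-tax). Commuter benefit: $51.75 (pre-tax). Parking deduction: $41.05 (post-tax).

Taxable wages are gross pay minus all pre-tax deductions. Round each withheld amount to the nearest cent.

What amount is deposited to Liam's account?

Commuter benefit: $51.75
Flexible spending account contribution: $109.45
Pre-tax total = $51.75 + $109.45 = $161.20
Taxable wages = $1600.56 − $161.20 = $1439.36
State income tax: $1439.36 × 0.0626 = $90.10
Social Security (OASDI): $1600.56 × 0.066 = $105.64
State unemployment insurance (employee share): $1600.56 × 0.0097 = $15.53
Parking deduction: $41.05
Union dues: $40.04
Total deductions = $51.75 + $109.45 + $90.10 + $105.64 + $15.53 + $41.05 + $40.04 = $453.56
Net pay = $1600.56 − $453.56 = $1147.00

$1147.00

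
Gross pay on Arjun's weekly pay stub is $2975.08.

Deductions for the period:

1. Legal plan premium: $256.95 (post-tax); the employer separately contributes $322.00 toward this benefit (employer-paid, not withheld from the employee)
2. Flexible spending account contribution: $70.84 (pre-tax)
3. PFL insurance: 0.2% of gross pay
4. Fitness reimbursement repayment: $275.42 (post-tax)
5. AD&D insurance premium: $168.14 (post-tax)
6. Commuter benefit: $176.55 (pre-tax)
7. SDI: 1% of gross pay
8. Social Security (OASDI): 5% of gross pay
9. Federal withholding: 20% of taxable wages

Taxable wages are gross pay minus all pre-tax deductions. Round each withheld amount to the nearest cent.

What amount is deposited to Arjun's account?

Flexible spending account contribution: $70.84
Commuter benefit: $176.55
Pre-tax total = $70.84 + $176.55 = $247.39
Taxable wages = $2975.08 − $247.39 = $2727.69
Federal withholding: $2727.69 × 0.2 = $545.54
SDI: $2975.08 × 0.01 = $29.75
PFL insurance: $2975.08 × 0.002 = $5.95
Social Security (OASDI): $2975.08 × 0.05 = $148.75
Legal plan premium: $256.95
Fitness reimbursement repayment: $275.42
AD&D insurance premium: $168.14
(Employer's $322.00 toward legal plan premium is not withheld from the employee.)
Total deductions = $70.84 + $176.55 + $545.54 + $29.75 + $5.95 + $148.75 + $256.95 + $275.42 + $168.14 = $1677.89
Net pay = $2975.08 − $1677.89 = $1297.19

$1297.19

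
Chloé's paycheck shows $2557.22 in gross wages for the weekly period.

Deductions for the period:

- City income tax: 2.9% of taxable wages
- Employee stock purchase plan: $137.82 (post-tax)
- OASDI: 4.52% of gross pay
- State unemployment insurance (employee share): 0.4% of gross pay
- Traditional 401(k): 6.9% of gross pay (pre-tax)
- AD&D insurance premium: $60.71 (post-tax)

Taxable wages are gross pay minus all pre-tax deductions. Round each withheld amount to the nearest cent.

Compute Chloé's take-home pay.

Traditional 401(k): $2557.22 × 0.069 = $176.45
Taxable wages = $2557.22 − $176.45 = $2380.77
City income tax: $2380.77 × 0.029 = $69.04
OASDI: $2557.22 × 0.0452 = $115.59
State unemployment insurance (employee share): $2557.22 × 0.004 = $10.23
AD&D insurance premium: $60.71
Employee stock purchase plan: $137.82
Total deductions = $176.45 + $69.04 + $115.59 + $10.23 + $60.71 + $137.82 = $569.84
Net pay = $2557.22 − $569.84 = $1987.38

$1987.38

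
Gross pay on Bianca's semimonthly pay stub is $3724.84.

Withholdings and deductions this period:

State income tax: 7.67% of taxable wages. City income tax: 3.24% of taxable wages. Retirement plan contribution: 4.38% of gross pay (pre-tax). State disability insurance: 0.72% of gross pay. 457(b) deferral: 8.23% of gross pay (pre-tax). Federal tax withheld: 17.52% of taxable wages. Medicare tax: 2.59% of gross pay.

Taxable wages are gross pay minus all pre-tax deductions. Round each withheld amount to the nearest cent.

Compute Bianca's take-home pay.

$2206.41

Retirement plan contribution: $3724.84 × 0.0438 = $163.15
457(b) deferral: $3724.84 × 0.0823 = $306.55
Pre-tax total = $163.15 + $306.55 = $469.70
Taxable wages = $3724.84 − $469.70 = $3255.14
Federal tax withheld: $3255.14 × 0.1752 = $570.30
State income tax: $3255.14 × 0.0767 = $249.67
City income tax: $3255.14 × 0.0324 = $105.47
Medicare tax: $3724.84 × 0.0259 = $96.47
State disability insurance: $3724.84 × 0.0072 = $26.82
Total deductions = $163.15 + $306.55 + $570.30 + $249.67 + $105.47 + $96.47 + $26.82 = $1518.43
Net pay = $3724.84 − $1518.43 = $2206.41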